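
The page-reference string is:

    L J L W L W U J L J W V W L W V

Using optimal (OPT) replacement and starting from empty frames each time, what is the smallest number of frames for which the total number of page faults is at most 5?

f=1: 16 faults
f=2: 9 faults
f=3: 6 faults
f=4: 5 faults
f=5: 5 faults
Smallest f with faults ≤ 5 is 4.

4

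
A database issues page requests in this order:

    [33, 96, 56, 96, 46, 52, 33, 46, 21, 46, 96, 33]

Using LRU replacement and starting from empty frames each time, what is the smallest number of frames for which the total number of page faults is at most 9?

3

f=1: 12 faults
f=2: 10 faults
f=3: 9 faults
f=4: 8 faults
f=5: 6 faults
f=6: 6 faults
Smallest f with faults ≤ 9 is 3.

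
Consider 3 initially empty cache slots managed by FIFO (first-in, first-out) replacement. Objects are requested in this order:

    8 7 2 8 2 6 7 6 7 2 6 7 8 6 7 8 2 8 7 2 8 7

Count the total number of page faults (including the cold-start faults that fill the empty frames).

8: fault, frames {8}
7: fault, frames {8,7}
2: fault, frames {8,7,2}
8: hit
2: hit
6: fault, evict 8, frames {7,2,6}
7: hit
6: hit
7: hit
2: hit
6: hit
7: hit
8: fault, evict 7, frames {2,6,8}
6: hit
7: fault, evict 2, frames {6,8,7}
8: hit
2: fault, evict 6, frames {8,7,2}
8: hit
7: hit
2: hit
8: hit
7: hit
Page faults: 7.

7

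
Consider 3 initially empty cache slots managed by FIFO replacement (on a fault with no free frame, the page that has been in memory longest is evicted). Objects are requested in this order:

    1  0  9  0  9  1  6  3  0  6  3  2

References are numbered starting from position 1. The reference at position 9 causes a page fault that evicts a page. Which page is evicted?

pos 1: 1: fault, frames {1}
pos 2: 0: fault, frames {1,0}
pos 3: 9: fault, frames {1,0,9}
pos 4: 0: hit
pos 5: 9: hit
pos 6: 1: hit
pos 7: 6: fault, evict 1, frames {0,9,6}
pos 8: 3: fault, evict 0, frames {9,6,3}
pos 9: 0: fault, evict 9, frames {6,3,0}
At position 9, page 9 is evicted.

9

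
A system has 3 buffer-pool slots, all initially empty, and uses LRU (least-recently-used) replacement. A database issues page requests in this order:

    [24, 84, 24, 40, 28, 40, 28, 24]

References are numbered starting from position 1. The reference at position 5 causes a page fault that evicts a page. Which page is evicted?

84

pos 1: 24 -> miss, frames [24]
pos 2: 84 -> miss, frames [24, 84]
pos 3: 24 -> hit
pos 4: 40 -> miss, frames [84, 24, 40]
pos 5: 28 -> miss, evict 84, frames [24, 40, 28]
At position 5, page 84 is evicted.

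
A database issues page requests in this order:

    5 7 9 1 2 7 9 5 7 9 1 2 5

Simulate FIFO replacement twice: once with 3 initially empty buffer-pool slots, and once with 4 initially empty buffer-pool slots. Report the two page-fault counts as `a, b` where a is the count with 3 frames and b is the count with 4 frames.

3 frames: F F F F F F F F . . F F . → 10 faults.
4 frames: F F F F F . . F F F F F F → 11 faults.
11 > 10: adding a frame increased faults — Belady's anomaly.

10, 11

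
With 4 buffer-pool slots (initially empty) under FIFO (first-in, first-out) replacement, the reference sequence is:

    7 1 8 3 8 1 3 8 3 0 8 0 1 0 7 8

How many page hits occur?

7 -> miss, frames {7}
1 -> miss, frames {7,1}
8 -> miss, frames {7,1,8}
3 -> miss, frames {7,1,8,3}
8 -> hit
1 -> hit
3 -> hit
8 -> hit
3 -> hit
0 -> miss, evict 7, frames {1,8,3,0}
8 -> hit
0 -> hit
1 -> hit
0 -> hit
7 -> miss, evict 1, frames {8,3,0,7}
8 -> hit
Hits: 10.

10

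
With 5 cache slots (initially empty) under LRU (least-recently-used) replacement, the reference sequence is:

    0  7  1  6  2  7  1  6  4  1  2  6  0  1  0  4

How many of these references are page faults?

7

0 -> fault, frames (0)
7 -> fault, frames (0 7)
1 -> fault, frames (0 7 1)
6 -> fault, frames (0 7 1 6)
2 -> fault, frames (0 7 1 6 2)
7 -> hit
1 -> hit
6 -> hit
4 -> fault, evict 0, frames (2 7 1 6 4)
1 -> hit
2 -> hit
6 -> hit
0 -> fault, evict 7, frames (4 1 2 6 0)
1 -> hit
0 -> hit
4 -> hit
Page faults: 7.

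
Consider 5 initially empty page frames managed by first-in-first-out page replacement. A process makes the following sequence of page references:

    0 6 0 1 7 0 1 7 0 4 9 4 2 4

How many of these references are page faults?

7

0 → miss, frames (0)
6 → miss, frames (0 6)
0 → hit
1 → miss, frames (0 6 1)
7 → miss, frames (0 6 1 7)
0 → hit
1 → hit
7 → hit
0 → hit
4 → miss, frames (0 6 1 7 4)
9 → miss, evict 0, frames (6 1 7 4 9)
4 → hit
2 → miss, evict 6, frames (1 7 4 9 2)
4 → hit
Page faults: 7.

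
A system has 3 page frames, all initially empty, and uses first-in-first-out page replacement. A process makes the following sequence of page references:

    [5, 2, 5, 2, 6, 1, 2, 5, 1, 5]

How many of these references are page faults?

5 -> miss, frames [5]
2 -> miss, frames [5, 2]
5 -> hit
2 -> hit
6 -> miss, frames [5, 2, 6]
1 -> miss, evict 5, frames [2, 6, 1]
2 -> hit
5 -> miss, evict 2, frames [6, 1, 5]
1 -> hit
5 -> hit
Page faults: 5.

5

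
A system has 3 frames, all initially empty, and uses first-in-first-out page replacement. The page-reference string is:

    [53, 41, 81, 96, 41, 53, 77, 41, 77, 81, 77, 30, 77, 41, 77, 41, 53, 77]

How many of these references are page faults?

12

53 -> miss, frames [53]
41 -> miss, frames [53, 41]
81 -> miss, frames [53, 41, 81]
96 -> miss, evict 53, frames [41, 81, 96]
41 -> hit
53 -> miss, evict 41, frames [81, 96, 53]
77 -> miss, evict 81, frames [96, 53, 77]
41 -> miss, evict 96, frames [53, 77, 41]
77 -> hit
81 -> miss, evict 53, frames [77, 41, 81]
77 -> hit
30 -> miss, evict 77, frames [41, 81, 30]
77 -> miss, evict 41, frames [81, 30, 77]
41 -> miss, evict 81, frames [30, 77, 41]
77 -> hit
41 -> hit
53 -> miss, evict 30, frames [77, 41, 53]
77 -> hit
Page faults: 12.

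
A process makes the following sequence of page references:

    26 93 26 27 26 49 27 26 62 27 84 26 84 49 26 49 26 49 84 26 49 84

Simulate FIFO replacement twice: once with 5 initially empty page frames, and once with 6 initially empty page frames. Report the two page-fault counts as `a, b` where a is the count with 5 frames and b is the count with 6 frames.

5 frames: F F . F . F . . F . F F . . . . . . . . . . → 7 faults.
6 frames: F F . F . F . . F . F . . . . . . . . . . . → 6 faults.
6 < 7: adding a frame reduced faults, as is typical.

7, 6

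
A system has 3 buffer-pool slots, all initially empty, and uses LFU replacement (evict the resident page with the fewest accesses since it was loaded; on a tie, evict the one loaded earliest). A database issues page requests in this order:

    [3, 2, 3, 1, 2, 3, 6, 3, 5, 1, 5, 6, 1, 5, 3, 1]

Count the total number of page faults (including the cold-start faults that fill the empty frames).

3 → fault, frames (3)
2 → fault, frames (3 2)
3 → hit
1 → fault, frames (3 2 1)
2 → hit
3 → hit
6 → fault, evict 1, frames (3 2 6)
3 → hit
5 → fault, evict 6, frames (3 2 5)
1 → fault, evict 5, frames (3 2 1)
5 → fault, evict 1, frames (3 2 5)
6 → fault, evict 5, frames (3 2 6)
1 → fault, evict 6, frames (3 2 1)
5 → fault, evict 1, frames (3 2 5)
3 → hit
1 → fault, evict 5, frames (3 2 1)
Page faults: 11.

11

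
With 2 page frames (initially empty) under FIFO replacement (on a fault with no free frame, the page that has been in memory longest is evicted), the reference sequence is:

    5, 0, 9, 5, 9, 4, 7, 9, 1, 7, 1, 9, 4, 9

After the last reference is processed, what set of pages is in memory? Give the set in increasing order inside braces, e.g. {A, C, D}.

{4, 9}

5 -> fault, frames (5)
0 -> fault, frames (5 0)
9 -> fault, evict 5, frames (0 9)
5 -> fault, evict 0, frames (9 5)
9 -> hit
4 -> fault, evict 9, frames (5 4)
7 -> fault, evict 5, frames (4 7)
9 -> fault, evict 4, frames (7 9)
1 -> fault, evict 7, frames (9 1)
7 -> fault, evict 9, frames (1 7)
1 -> hit
9 -> fault, evict 1, frames (7 9)
4 -> fault, evict 7, frames (9 4)
9 -> hit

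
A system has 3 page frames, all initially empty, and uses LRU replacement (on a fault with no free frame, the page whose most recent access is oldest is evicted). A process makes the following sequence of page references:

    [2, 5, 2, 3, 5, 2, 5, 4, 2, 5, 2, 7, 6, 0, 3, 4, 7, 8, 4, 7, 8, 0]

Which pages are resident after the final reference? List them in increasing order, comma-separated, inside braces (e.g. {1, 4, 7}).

2 -> miss, frames [2]
5 -> miss, frames [2, 5]
2 -> hit
3 -> miss, frames [5, 2, 3]
5 -> hit
2 -> hit
5 -> hit
4 -> miss, evict 3, frames [2, 5, 4]
2 -> hit
5 -> hit
2 -> hit
7 -> miss, evict 4, frames [5, 2, 7]
6 -> miss, evict 5, frames [2, 7, 6]
0 -> miss, evict 2, frames [7, 6, 0]
3 -> miss, evict 7, frames [6, 0, 3]
4 -> miss, evict 6, frames [0, 3, 4]
7 -> miss, evict 0, frames [3, 4, 7]
8 -> miss, evict 3, frames [4, 7, 8]
4 -> hit
7 -> hit
8 -> hit
0 -> miss, evict 4, frames [7, 8, 0]

{0, 7, 8}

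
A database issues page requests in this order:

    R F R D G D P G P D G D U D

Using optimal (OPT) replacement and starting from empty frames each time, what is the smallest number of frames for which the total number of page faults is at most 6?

3

f=1: 14 faults
f=2: 7 faults
f=3: 6 faults
f=4: 6 faults
f=5: 6 faults
f=6: 6 faults
Smallest f with faults ≤ 6 is 3.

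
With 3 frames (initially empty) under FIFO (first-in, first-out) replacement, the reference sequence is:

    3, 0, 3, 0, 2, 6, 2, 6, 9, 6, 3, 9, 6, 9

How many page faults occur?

3: miss, frames {3}
0: miss, frames {3,0}
3: hit
0: hit
2: miss, frames {3,0,2}
6: miss, evict 3, frames {0,2,6}
2: hit
6: hit
9: miss, evict 0, frames {2,6,9}
6: hit
3: miss, evict 2, frames {6,9,3}
9: hit
6: hit
9: hit
Page faults: 6.

6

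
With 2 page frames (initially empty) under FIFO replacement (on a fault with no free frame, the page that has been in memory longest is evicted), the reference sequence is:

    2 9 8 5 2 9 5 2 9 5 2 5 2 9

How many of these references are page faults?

2 → fault, frames [2]
9 → fault, frames [2, 9]
8 → fault, evict 2, frames [9, 8]
5 → fault, evict 9, frames [8, 5]
2 → fault, evict 8, frames [5, 2]
9 → fault, evict 5, frames [2, 9]
5 → fault, evict 2, frames [9, 5]
2 → fault, evict 9, frames [5, 2]
9 → fault, evict 5, frames [2, 9]
5 → fault, evict 2, frames [9, 5]
2 → fault, evict 9, frames [5, 2]
5 → hit
2 → hit
9 → fault, evict 5, frames [2, 9]
Page faults: 12.

12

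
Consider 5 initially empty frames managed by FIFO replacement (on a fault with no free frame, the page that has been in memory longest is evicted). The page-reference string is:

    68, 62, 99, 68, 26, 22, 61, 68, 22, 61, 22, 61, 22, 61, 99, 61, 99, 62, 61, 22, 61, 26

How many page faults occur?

68: miss, frames (68)
62: miss, frames (68 62)
99: miss, frames (68 62 99)
68: hit
26: miss, frames (68 62 99 26)
22: miss, frames (68 62 99 26 22)
61: miss, evict 68, frames (62 99 26 22 61)
68: miss, evict 62, frames (99 26 22 61 68)
22: hit
61: hit
22: hit
61: hit
22: hit
61: hit
99: hit
61: hit
99: hit
62: miss, evict 99, frames (26 22 61 68 62)
61: hit
22: hit
61: hit
26: hit
Page faults: 8.

8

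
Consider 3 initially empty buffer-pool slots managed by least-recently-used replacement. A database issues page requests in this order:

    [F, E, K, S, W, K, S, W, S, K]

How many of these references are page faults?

5

F -> fault, frames {F}
E -> fault, frames {F,E}
K -> fault, frames {F,E,K}
S -> fault, evict F, frames {E,K,S}
W -> fault, evict E, frames {K,S,W}
K -> hit
S -> hit
W -> hit
S -> hit
K -> hit
Page faults: 5.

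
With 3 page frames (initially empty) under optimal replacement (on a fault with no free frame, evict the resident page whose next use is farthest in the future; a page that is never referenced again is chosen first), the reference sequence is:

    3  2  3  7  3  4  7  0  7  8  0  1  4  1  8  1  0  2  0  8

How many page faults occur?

9

3 -> fault, frames {3}
2 -> fault, frames {3,2}
3 -> hit
7 -> fault, frames {3,2,7}
3 -> hit
4 -> fault, evict 3, frames {2,7,4}
7 -> hit
0 -> fault, evict 2, frames {7,4,0}
7 -> hit
8 -> fault, evict 7, frames {4,0,8}
0 -> hit
1 -> fault, evict 0, frames {4,8,1}
4 -> hit
1 -> hit
8 -> hit
1 -> hit
0 -> fault, evict 1, frames {4,8,0}
2 -> fault, evict 4, frames {8,0,2}
0 -> hit
8 -> hit
Page faults: 9.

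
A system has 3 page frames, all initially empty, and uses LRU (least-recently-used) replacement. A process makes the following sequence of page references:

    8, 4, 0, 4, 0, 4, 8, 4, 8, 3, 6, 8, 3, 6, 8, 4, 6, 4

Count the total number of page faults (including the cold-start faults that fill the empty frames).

8 -> miss, frames {8}
4 -> miss, frames {8,4}
0 -> miss, frames {8,4,0}
4 -> hit
0 -> hit
4 -> hit
8 -> hit
4 -> hit
8 -> hit
3 -> miss, evict 0, frames {4,8,3}
6 -> miss, evict 4, frames {8,3,6}
8 -> hit
3 -> hit
6 -> hit
8 -> hit
4 -> miss, evict 3, frames {6,8,4}
6 -> hit
4 -> hit
Page faults: 6.

6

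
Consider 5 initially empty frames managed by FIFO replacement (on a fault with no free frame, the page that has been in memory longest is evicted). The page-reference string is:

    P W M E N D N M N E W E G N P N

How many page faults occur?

P -> miss, frames {P}
W -> miss, frames {P,W}
M -> miss, frames {P,W,M}
E -> miss, frames {P,W,M,E}
N -> miss, frames {P,W,M,E,N}
D -> miss, evict P, frames {W,M,E,N,D}
N -> hit
M -> hit
N -> hit
E -> hit
W -> hit
E -> hit
G -> miss, evict W, frames {M,E,N,D,G}
N -> hit
P -> miss, evict M, frames {E,N,D,G,P}
N -> hit
Page faults: 8.

8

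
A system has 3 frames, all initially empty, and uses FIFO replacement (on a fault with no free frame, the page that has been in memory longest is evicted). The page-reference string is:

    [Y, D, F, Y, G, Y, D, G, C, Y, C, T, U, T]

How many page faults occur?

Y -> fault, frames [Y]
D -> fault, frames [Y, D]
F -> fault, frames [Y, D, F]
Y -> hit
G -> fault, evict Y, frames [D, F, G]
Y -> fault, evict D, frames [F, G, Y]
D -> fault, evict F, frames [G, Y, D]
G -> hit
C -> fault, evict G, frames [Y, D, C]
Y -> hit
C -> hit
T -> fault, evict Y, frames [D, C, T]
U -> fault, evict D, frames [C, T, U]
T -> hit
Page faults: 9.

9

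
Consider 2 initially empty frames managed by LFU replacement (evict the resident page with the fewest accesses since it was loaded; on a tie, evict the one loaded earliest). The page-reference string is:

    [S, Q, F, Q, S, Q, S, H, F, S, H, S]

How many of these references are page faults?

9

S -> fault, frames (S)
Q -> fault, frames (S Q)
F -> fault, evict S, frames (Q F)
Q -> hit
S -> fault, evict F, frames (Q S)
Q -> hit
S -> hit
H -> fault, evict S, frames (Q H)
F -> fault, evict H, frames (Q F)
S -> fault, evict F, frames (Q S)
H -> fault, evict S, frames (Q H)
S -> fault, evict H, frames (Q S)
Page faults: 9.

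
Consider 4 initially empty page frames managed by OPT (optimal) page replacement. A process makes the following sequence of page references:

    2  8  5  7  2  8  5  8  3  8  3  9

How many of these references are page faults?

2 -> fault, frames {2}
8 -> fault, frames {2,8}
5 -> fault, frames {2,8,5}
7 -> fault, frames {2,8,5,7}
2 -> hit
8 -> hit
5 -> hit
8 -> hit
3 -> fault, evict 7, frames {2,8,5,3}
8 -> hit
3 -> hit
9 -> fault, evict 3, frames {2,8,5,9}
Page faults: 6.

6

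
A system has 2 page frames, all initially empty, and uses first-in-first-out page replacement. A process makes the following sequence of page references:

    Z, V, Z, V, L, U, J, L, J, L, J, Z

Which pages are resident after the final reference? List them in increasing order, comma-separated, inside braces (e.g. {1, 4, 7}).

Z → fault, frames [Z]
V → fault, frames [Z, V]
Z → hit
V → hit
L → fault, evict Z, frames [V, L]
U → fault, evict V, frames [L, U]
J → fault, evict L, frames [U, J]
L → fault, evict U, frames [J, L]
J → hit
L → hit
J → hit
Z → fault, evict J, frames [L, Z]

{L, Z}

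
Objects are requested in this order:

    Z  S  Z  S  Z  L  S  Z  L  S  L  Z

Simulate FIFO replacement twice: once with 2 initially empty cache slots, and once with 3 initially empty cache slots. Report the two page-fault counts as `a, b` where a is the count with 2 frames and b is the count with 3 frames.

2 frames: F F . . . F . F . F F F → 7 faults.
3 frames: F F . . . F . . . . . . → 3 faults.
3 < 7: adding a frame reduced faults, as is typical.

7, 3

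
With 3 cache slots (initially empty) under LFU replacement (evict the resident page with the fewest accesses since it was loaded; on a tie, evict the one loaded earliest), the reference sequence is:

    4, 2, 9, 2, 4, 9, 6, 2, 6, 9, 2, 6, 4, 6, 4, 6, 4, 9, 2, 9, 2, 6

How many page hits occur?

16

4 -> miss, frames {4}
2 -> miss, frames {4,2}
9 -> miss, frames {4,2,9}
2 -> hit
4 -> hit
9 -> hit
6 -> miss, evict 4, frames {2,9,6}
2 -> hit
6 -> hit
9 -> hit
2 -> hit
6 -> hit
4 -> miss, evict 9, frames {2,6,4}
6 -> hit
4 -> hit
6 -> hit
4 -> hit
9 -> miss, evict 4, frames {2,6,9}
2 -> hit
9 -> hit
2 -> hit
6 -> hit
Hits: 16.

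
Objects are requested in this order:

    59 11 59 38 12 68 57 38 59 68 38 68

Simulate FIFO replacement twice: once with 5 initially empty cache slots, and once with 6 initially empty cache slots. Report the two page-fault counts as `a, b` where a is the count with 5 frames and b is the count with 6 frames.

7, 6

5 frames: F F . F F F F . F . . . → 7 faults.
6 frames: F F . F F F F . . . . . → 6 faults.
6 < 7: adding a frame reduced faults, as is typical.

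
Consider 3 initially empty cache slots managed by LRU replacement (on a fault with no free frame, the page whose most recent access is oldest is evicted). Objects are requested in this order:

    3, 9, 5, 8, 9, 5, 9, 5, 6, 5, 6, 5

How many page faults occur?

3 -> miss, frames (3)
9 -> miss, frames (3 9)
5 -> miss, frames (3 9 5)
8 -> miss, evict 3, frames (9 5 8)
9 -> hit
5 -> hit
9 -> hit
5 -> hit
6 -> miss, evict 8, frames (9 5 6)
5 -> hit
6 -> hit
5 -> hit
Page faults: 5.

5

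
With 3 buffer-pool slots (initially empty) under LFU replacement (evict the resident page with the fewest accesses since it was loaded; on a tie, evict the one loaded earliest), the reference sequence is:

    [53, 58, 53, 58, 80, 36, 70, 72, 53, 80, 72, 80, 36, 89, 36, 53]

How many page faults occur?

53 → fault, frames (53)
58 → fault, frames (53 58)
53 → hit
58 → hit
80 → fault, frames (53 58 80)
36 → fault, evict 80, frames (53 58 36)
70 → fault, evict 36, frames (53 58 70)
72 → fault, evict 70, frames (53 58 72)
53 → hit
80 → fault, evict 72, frames (53 58 80)
72 → fault, evict 80, frames (53 58 72)
80 → fault, evict 72, frames (53 58 80)
36 → fault, evict 80, frames (53 58 36)
89 → fault, evict 36, frames (53 58 89)
36 → fault, evict 89, frames (53 58 36)
53 → hit
Page faults: 12.

12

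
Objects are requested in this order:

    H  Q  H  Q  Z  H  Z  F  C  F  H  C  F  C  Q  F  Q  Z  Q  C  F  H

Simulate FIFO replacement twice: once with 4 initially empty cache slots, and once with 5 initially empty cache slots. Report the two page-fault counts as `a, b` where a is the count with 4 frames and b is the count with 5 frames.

4 frames: F F . . F . . F F . F . . . F . . F . . F . → 9 faults.
5 frames: F F . . F . . F F . . . . . . . . . . . . . → 5 faults.
5 < 9: adding a frame reduced faults, as is typical.

9, 5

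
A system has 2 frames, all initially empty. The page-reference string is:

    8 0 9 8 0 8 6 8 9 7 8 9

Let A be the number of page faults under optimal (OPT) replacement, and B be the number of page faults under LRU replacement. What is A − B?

Under OPT: F F F . F . F . F F . F → 8 faults.
Under LRU: F F F F F . F . F F F F → 10 faults.
A − B = 8 − 10 = -2.

-2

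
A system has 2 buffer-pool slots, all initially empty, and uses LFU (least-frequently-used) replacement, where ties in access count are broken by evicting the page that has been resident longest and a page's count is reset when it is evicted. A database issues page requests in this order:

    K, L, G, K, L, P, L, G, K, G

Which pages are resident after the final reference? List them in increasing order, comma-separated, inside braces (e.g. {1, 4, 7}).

K: miss, frames {K}
L: miss, frames {K,L}
G: miss, evict K, frames {L,G}
K: miss, evict L, frames {G,K}
L: miss, evict G, frames {K,L}
P: miss, evict K, frames {L,P}
L: hit
G: miss, evict P, frames {L,G}
K: miss, evict G, frames {L,K}
G: miss, evict K, frames {L,G}

{G, L}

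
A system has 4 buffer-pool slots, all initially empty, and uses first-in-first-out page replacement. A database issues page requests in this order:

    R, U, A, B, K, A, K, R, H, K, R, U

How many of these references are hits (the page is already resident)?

R: miss, frames [R]
U: miss, frames [R, U]
A: miss, frames [R, U, A]
B: miss, frames [R, U, A, B]
K: miss, evict R, frames [U, A, B, K]
A: hit
K: hit
R: miss, evict U, frames [A, B, K, R]
H: miss, evict A, frames [B, K, R, H]
K: hit
R: hit
U: miss, evict B, frames [K, R, H, U]
Hits: 4.

4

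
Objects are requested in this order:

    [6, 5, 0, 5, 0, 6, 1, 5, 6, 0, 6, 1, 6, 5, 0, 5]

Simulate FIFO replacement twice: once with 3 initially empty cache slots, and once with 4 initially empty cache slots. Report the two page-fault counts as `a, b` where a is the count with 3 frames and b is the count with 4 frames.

3 frames: F F F . . . F . F . . . . F F . → 7 faults.
4 frames: F F F . . . F . . . . . . . . . → 4 faults.
4 < 7: adding a frame reduced faults, as is typical.

7, 4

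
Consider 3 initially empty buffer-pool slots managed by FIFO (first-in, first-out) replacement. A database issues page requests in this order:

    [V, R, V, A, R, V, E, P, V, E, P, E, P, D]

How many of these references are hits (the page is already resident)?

7

V: miss, frames [V]
R: miss, frames [V, R]
V: hit
A: miss, frames [V, R, A]
R: hit
V: hit
E: miss, evict V, frames [R, A, E]
P: miss, evict R, frames [A, E, P]
V: miss, evict A, frames [E, P, V]
E: hit
P: hit
E: hit
P: hit
D: miss, evict E, frames [P, V, D]
Hits: 7.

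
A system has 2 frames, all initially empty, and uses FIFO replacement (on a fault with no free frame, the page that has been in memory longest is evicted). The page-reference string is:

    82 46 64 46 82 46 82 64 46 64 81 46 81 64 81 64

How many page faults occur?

82: fault, frames (82)
46: fault, frames (82 46)
64: fault, evict 82, frames (46 64)
46: hit
82: fault, evict 46, frames (64 82)
46: fault, evict 64, frames (82 46)
82: hit
64: fault, evict 82, frames (46 64)
46: hit
64: hit
81: fault, evict 46, frames (64 81)
46: fault, evict 64, frames (81 46)
81: hit
64: fault, evict 81, frames (46 64)
81: fault, evict 46, frames (64 81)
64: hit
Page faults: 10.

10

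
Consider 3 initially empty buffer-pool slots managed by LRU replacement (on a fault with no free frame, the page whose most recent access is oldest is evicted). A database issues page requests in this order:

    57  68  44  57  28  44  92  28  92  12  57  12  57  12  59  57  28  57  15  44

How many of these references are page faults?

11

57 -> fault, frames [57]
68 -> fault, frames [57, 68]
44 -> fault, frames [57, 68, 44]
57 -> hit
28 -> fault, evict 68, frames [44, 57, 28]
44 -> hit
92 -> fault, evict 57, frames [28, 44, 92]
28 -> hit
92 -> hit
12 -> fault, evict 44, frames [28, 92, 12]
57 -> fault, evict 28, frames [92, 12, 57]
12 -> hit
57 -> hit
12 -> hit
59 -> fault, evict 92, frames [57, 12, 59]
57 -> hit
28 -> fault, evict 12, frames [59, 57, 28]
57 -> hit
15 -> fault, evict 59, frames [28, 57, 15]
44 -> fault, evict 28, frames [57, 15, 44]
Page faults: 11.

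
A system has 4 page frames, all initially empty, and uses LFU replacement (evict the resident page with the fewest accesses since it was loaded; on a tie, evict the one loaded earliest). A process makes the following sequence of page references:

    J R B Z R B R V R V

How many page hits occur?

5

J -> miss, frames [J]
R -> miss, frames [J, R]
B -> miss, frames [J, R, B]
Z -> miss, frames [J, R, B, Z]
R -> hit
B -> hit
R -> hit
V -> miss, evict J, frames [R, B, Z, V]
R -> hit
V -> hit
Hits: 5.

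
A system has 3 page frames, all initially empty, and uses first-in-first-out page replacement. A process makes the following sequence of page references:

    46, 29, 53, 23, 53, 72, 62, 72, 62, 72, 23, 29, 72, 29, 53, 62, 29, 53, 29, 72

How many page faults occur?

9

46: fault, frames {46}
29: fault, frames {46,29}
53: fault, frames {46,29,53}
23: fault, evict 46, frames {29,53,23}
53: hit
72: fault, evict 29, frames {53,23,72}
62: fault, evict 53, frames {23,72,62}
72: hit
62: hit
72: hit
23: hit
29: fault, evict 23, frames {72,62,29}
72: hit
29: hit
53: fault, evict 72, frames {62,29,53}
62: hit
29: hit
53: hit
29: hit
72: fault, evict 62, frames {29,53,72}
Page faults: 9.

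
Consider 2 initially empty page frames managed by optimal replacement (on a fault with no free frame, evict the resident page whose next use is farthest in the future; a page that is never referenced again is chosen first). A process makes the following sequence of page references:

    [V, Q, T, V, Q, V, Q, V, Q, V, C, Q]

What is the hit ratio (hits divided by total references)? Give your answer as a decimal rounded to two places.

V: miss, frames {V}
Q: miss, frames {V,Q}
T: miss, evict Q, frames {V,T}
V: hit
Q: miss, evict T, frames {V,Q}
V: hit
Q: hit
V: hit
Q: hit
V: hit
C: miss, evict V, frames {Q,C}
Q: hit
Hits: 7 of 12 references → 7/12 = 0.5833.

0.58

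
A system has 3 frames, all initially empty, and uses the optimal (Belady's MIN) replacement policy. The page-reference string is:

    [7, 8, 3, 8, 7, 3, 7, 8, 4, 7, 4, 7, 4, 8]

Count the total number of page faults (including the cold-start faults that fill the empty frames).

7: miss, frames [7]
8: miss, frames [7, 8]
3: miss, frames [7, 8, 3]
8: hit
7: hit
3: hit
7: hit
8: hit
4: miss, evict 3, frames [7, 8, 4]
7: hit
4: hit
7: hit
4: hit
8: hit
Page faults: 4.

4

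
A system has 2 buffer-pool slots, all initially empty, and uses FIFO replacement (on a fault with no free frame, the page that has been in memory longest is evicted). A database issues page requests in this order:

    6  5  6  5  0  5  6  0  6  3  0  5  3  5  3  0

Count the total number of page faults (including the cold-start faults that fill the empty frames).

6 -> miss, frames {6}
5 -> miss, frames {6,5}
6 -> hit
5 -> hit
0 -> miss, evict 6, frames {5,0}
5 -> hit
6 -> miss, evict 5, frames {0,6}
0 -> hit
6 -> hit
3 -> miss, evict 0, frames {6,3}
0 -> miss, evict 6, frames {3,0}
5 -> miss, evict 3, frames {0,5}
3 -> miss, evict 0, frames {5,3}
5 -> hit
3 -> hit
0 -> miss, evict 5, frames {3,0}
Page faults: 9.

9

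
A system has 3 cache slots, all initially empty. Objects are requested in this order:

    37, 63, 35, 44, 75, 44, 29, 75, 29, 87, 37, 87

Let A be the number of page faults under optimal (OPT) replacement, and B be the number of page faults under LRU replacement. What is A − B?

Under OPT: F F F F F . F . . F . . → 7 faults.
Under LRU: F F F F F . F . . F F . → 8 faults.
A − B = 7 − 8 = -1.

-1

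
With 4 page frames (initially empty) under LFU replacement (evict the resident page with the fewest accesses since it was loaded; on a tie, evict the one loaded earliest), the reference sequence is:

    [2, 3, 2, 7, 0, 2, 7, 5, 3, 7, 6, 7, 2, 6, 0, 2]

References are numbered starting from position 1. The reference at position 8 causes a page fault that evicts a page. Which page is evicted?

3

pos 1: 2 -> fault, frames [2]
pos 2: 3 -> fault, frames [2, 3]
pos 3: 2 -> hit
pos 4: 7 -> fault, frames [2, 3, 7]
pos 5: 0 -> fault, frames [2, 3, 7, 0]
pos 6: 2 -> hit
pos 7: 7 -> hit
pos 8: 5 -> fault, evict 3, frames [2, 7, 0, 5]
At position 8, page 3 is evicted.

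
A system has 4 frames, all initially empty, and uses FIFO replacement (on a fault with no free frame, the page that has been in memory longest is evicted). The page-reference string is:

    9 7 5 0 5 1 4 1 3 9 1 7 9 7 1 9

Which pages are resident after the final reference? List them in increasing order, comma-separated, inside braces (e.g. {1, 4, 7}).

{1, 3, 7, 9}

9 -> fault, frames {9}
7 -> fault, frames {9,7}
5 -> fault, frames {9,7,5}
0 -> fault, frames {9,7,5,0}
5 -> hit
1 -> fault, evict 9, frames {7,5,0,1}
4 -> fault, evict 7, frames {5,0,1,4}
1 -> hit
3 -> fault, evict 5, frames {0,1,4,3}
9 -> fault, evict 0, frames {1,4,3,9}
1 -> hit
7 -> fault, evict 1, frames {4,3,9,7}
9 -> hit
7 -> hit
1 -> fault, evict 4, frames {3,9,7,1}
9 -> hit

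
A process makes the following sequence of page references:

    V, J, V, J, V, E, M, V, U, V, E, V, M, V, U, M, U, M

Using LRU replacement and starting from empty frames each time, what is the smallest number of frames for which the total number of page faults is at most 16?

f=1: 18 faults
f=2: 10 faults
f=3: 8 faults
f=4: 5 faults
f=5: 5 faults
Smallest f with faults ≤ 16 is 2.

2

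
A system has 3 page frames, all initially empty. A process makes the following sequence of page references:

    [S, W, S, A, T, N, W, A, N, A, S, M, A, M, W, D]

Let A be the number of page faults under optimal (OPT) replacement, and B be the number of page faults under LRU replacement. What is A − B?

-3

Under OPT: F F . F F F . . . . F F . . . F → 8 faults.
Under LRU: F F . F F F F F . . F F . . F F → 11 faults.
A − B = 8 − 11 = -3.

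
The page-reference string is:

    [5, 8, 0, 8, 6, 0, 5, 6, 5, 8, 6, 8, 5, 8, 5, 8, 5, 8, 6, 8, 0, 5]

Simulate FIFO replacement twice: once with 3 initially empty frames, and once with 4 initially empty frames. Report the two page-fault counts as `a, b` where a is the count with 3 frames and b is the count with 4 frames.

7, 4

3 frames: F F F . F . F . . F . . . . . . . . . . F . → 7 faults.
4 frames: F F F . F . . . . . . . . . . . . . . . . . → 4 faults.
4 < 7: adding a frame reduced faults, as is typical.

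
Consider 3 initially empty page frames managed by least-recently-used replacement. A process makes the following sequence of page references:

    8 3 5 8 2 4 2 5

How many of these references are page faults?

6

8 -> miss, frames (8)
3 -> miss, frames (8 3)
5 -> miss, frames (8 3 5)
8 -> hit
2 -> miss, evict 3, frames (5 8 2)
4 -> miss, evict 5, frames (8 2 4)
2 -> hit
5 -> miss, evict 8, frames (4 2 5)
Page faults: 6.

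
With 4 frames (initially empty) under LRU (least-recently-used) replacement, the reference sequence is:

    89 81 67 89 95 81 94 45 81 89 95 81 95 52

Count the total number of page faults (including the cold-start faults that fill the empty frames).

9

89: miss, frames [89]
81: miss, frames [89, 81]
67: miss, frames [89, 81, 67]
89: hit
95: miss, frames [81, 67, 89, 95]
81: hit
94: miss, evict 67, frames [89, 95, 81, 94]
45: miss, evict 89, frames [95, 81, 94, 45]
81: hit
89: miss, evict 95, frames [94, 45, 81, 89]
95: miss, evict 94, frames [45, 81, 89, 95]
81: hit
95: hit
52: miss, evict 45, frames [89, 81, 95, 52]
Page faults: 9.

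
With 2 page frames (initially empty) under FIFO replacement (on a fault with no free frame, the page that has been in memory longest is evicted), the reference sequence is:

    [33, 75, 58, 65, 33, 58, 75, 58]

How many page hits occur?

1

33: miss, frames {33}
75: miss, frames {33,75}
58: miss, evict 33, frames {75,58}
65: miss, evict 75, frames {58,65}
33: miss, evict 58, frames {65,33}
58: miss, evict 65, frames {33,58}
75: miss, evict 33, frames {58,75}
58: hit
Hits: 1.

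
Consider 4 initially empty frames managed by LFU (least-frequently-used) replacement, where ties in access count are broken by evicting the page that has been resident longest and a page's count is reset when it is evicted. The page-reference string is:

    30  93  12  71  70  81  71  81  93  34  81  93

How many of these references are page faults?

8

30 → miss, frames [30]
93 → miss, frames [30, 93]
12 → miss, frames [30, 93, 12]
71 → miss, frames [30, 93, 12, 71]
70 → miss, evict 30, frames [93, 12, 71, 70]
81 → miss, evict 93, frames [12, 71, 70, 81]
71 → hit
81 → hit
93 → miss, evict 12, frames [71, 70, 81, 93]
34 → miss, evict 70, frames [71, 81, 93, 34]
81 → hit
93 → hit
Page faults: 8.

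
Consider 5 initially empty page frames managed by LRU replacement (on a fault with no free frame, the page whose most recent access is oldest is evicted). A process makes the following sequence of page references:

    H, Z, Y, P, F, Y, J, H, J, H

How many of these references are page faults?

H: fault, frames {H}
Z: fault, frames {H,Z}
Y: fault, frames {H,Z,Y}
P: fault, frames {H,Z,Y,P}
F: fault, frames {H,Z,Y,P,F}
Y: hit
J: fault, evict H, frames {Z,P,F,Y,J}
H: fault, evict Z, frames {P,F,Y,J,H}
J: hit
H: hit
Page faults: 7.

7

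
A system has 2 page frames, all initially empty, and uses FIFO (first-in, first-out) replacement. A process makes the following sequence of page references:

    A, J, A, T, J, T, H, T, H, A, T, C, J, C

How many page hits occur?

6

A: fault, frames (A)
J: fault, frames (A J)
A: hit
T: fault, evict A, frames (J T)
J: hit
T: hit
H: fault, evict J, frames (T H)
T: hit
H: hit
A: fault, evict T, frames (H A)
T: fault, evict H, frames (A T)
C: fault, evict A, frames (T C)
J: fault, evict T, frames (C J)
C: hit
Hits: 6.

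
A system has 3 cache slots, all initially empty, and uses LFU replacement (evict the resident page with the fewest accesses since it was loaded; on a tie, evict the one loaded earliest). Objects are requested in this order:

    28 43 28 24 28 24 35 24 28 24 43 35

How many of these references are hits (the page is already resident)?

28 -> fault, frames (28)
43 -> fault, frames (28 43)
28 -> hit
24 -> fault, frames (28 43 24)
28 -> hit
24 -> hit
35 -> fault, evict 43, frames (28 24 35)
24 -> hit
28 -> hit
24 -> hit
43 -> fault, evict 35, frames (28 24 43)
35 -> fault, evict 43, frames (28 24 35)
Hits: 6.

6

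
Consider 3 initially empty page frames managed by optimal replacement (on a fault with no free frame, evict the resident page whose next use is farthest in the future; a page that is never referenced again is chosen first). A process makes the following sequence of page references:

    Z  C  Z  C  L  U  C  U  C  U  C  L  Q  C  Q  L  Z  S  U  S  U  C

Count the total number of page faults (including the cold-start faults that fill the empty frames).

8

Z -> fault, frames [Z]
C -> fault, frames [Z, C]
Z -> hit
C -> hit
L -> fault, frames [Z, C, L]
U -> fault, evict Z, frames [C, L, U]
C -> hit
U -> hit
C -> hit
U -> hit
C -> hit
L -> hit
Q -> fault, evict U, frames [C, L, Q]
C -> hit
Q -> hit
L -> hit
Z -> fault, evict Q, frames [C, L, Z]
S -> fault, evict Z, frames [C, L, S]
U -> fault, evict L, frames [C, S, U]
S -> hit
U -> hit
C -> hit
Page faults: 8.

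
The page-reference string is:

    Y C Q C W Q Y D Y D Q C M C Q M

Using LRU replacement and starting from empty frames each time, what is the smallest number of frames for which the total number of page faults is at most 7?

4

f=1: 16 faults
f=2: 12 faults
f=3: 8 faults
f=4: 7 faults
f=5: 6 faults
f=6: 6 faults
Smallest f with faults ≤ 7 is 4.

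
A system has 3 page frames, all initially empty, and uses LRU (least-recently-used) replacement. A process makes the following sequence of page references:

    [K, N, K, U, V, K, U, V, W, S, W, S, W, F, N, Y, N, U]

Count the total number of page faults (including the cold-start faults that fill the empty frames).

10

K -> fault, frames [K]
N -> fault, frames [K, N]
K -> hit
U -> fault, frames [N, K, U]
V -> fault, evict N, frames [K, U, V]
K -> hit
U -> hit
V -> hit
W -> fault, evict K, frames [U, V, W]
S -> fault, evict U, frames [V, W, S]
W -> hit
S -> hit
W -> hit
F -> fault, evict V, frames [S, W, F]
N -> fault, evict S, frames [W, F, N]
Y -> fault, evict W, frames [F, N, Y]
N -> hit
U -> fault, evict F, frames [Y, N, U]
Page faults: 10.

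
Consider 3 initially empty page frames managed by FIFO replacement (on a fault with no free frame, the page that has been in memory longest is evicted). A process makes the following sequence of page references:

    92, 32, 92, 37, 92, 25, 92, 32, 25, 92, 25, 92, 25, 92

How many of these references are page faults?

92 -> fault, frames (92)
32 -> fault, frames (92 32)
92 -> hit
37 -> fault, frames (92 32 37)
92 -> hit
25 -> fault, evict 92, frames (32 37 25)
92 -> fault, evict 32, frames (37 25 92)
32 -> fault, evict 37, frames (25 92 32)
25 -> hit
92 -> hit
25 -> hit
92 -> hit
25 -> hit
92 -> hit
Page faults: 6.

6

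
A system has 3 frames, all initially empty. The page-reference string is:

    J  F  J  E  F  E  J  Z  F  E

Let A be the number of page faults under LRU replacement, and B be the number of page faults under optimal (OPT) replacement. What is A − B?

2

Under LRU: F F . F . . . F F F → 6 faults.
Under OPT: F F . F . . . F . . → 4 faults.
A − B = 6 − 4 = 2.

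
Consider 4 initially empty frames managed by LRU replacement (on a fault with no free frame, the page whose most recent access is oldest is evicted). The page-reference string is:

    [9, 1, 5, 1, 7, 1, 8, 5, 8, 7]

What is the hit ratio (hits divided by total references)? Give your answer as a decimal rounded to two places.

0.50

9: fault, frames (9)
1: fault, frames (9 1)
5: fault, frames (9 1 5)
1: hit
7: fault, frames (9 5 1 7)
1: hit
8: fault, evict 9, frames (5 7 1 8)
5: hit
8: hit
7: hit
Hits: 5 of 10 references → 5/10 = 0.5000.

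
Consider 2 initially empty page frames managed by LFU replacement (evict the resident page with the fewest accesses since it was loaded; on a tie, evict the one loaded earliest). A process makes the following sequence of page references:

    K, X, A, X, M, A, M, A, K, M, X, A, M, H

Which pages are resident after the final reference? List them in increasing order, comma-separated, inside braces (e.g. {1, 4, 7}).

{H, X}

K → miss, frames [K]
X → miss, frames [K, X]
A → miss, evict K, frames [X, A]
X → hit
M → miss, evict A, frames [X, M]
A → miss, evict M, frames [X, A]
M → miss, evict A, frames [X, M]
A → miss, evict M, frames [X, A]
K → miss, evict A, frames [X, K]
M → miss, evict K, frames [X, M]
X → hit
A → miss, evict M, frames [X, A]
M → miss, evict A, frames [X, M]
H → miss, evict M, frames [X, H]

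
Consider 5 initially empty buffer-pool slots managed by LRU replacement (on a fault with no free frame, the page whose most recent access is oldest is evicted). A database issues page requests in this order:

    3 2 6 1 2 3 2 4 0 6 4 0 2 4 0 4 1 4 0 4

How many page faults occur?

8

3 -> fault, frames (3)
2 -> fault, frames (3 2)
6 -> fault, frames (3 2 6)
1 -> fault, frames (3 2 6 1)
2 -> hit
3 -> hit
2 -> hit
4 -> fault, frames (6 1 3 2 4)
0 -> fault, evict 6, frames (1 3 2 4 0)
6 -> fault, evict 1, frames (3 2 4 0 6)
4 -> hit
0 -> hit
2 -> hit
4 -> hit
0 -> hit
4 -> hit
1 -> fault, evict 3, frames (6 2 0 4 1)
4 -> hit
0 -> hit
4 -> hit
Page faults: 8.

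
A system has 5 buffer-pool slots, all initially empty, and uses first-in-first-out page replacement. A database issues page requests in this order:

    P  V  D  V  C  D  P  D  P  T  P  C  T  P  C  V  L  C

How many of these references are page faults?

6

P: miss, frames [P]
V: miss, frames [P, V]
D: miss, frames [P, V, D]
V: hit
C: miss, frames [P, V, D, C]
D: hit
P: hit
D: hit
P: hit
T: miss, frames [P, V, D, C, T]
P: hit
C: hit
T: hit
P: hit
C: hit
V: hit
L: miss, evict P, frames [V, D, C, T, L]
C: hit
Page faults: 6.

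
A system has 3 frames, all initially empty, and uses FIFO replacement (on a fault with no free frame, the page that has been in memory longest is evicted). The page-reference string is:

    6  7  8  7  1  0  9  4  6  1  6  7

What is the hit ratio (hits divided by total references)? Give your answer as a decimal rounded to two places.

0.17

6: miss, frames [6]
7: miss, frames [6, 7]
8: miss, frames [6, 7, 8]
7: hit
1: miss, evict 6, frames [7, 8, 1]
0: miss, evict 7, frames [8, 1, 0]
9: miss, evict 8, frames [1, 0, 9]
4: miss, evict 1, frames [0, 9, 4]
6: miss, evict 0, frames [9, 4, 6]
1: miss, evict 9, frames [4, 6, 1]
6: hit
7: miss, evict 4, frames [6, 1, 7]
Hits: 2 of 12 references → 2/12 = 0.1667.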